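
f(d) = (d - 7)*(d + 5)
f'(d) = 2*d - 2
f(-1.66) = -28.92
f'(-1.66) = -5.32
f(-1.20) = -31.16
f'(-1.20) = -4.40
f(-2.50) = -23.75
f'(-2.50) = -7.00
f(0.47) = -35.72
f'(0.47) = -1.06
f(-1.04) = -31.84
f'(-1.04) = -4.08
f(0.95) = -36.00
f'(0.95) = -0.10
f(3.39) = -30.29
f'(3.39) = 4.78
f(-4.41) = -6.73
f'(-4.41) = -10.82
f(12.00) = 85.00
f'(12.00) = 22.00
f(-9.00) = 64.00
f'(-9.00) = -20.00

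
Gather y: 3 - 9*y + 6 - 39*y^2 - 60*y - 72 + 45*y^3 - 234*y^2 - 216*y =45*y^3 - 273*y^2 - 285*y - 63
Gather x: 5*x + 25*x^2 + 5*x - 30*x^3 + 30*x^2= -30*x^3 + 55*x^2 + 10*x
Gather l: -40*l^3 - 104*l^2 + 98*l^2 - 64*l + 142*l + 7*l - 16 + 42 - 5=-40*l^3 - 6*l^2 + 85*l + 21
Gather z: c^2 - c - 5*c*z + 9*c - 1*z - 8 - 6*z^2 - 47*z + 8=c^2 + 8*c - 6*z^2 + z*(-5*c - 48)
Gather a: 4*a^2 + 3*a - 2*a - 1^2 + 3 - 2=4*a^2 + a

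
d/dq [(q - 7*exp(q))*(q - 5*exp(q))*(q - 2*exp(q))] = -14*q^2*exp(q) + 3*q^2 + 118*q*exp(2*q) - 28*q*exp(q) - 210*exp(3*q) + 59*exp(2*q)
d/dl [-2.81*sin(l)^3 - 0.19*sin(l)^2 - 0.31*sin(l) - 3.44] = (-0.38*sin(l) + 4.215*cos(2*l) - 4.525)*cos(l)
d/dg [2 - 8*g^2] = -16*g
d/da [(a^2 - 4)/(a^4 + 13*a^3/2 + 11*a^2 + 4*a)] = 2*(-4*a^3 + 3*a^2 + 36*a + 8)/(a^2*(4*a^4 + 36*a^3 + 97*a^2 + 72*a + 16))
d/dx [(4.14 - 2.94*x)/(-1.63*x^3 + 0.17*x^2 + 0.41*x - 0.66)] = (-9.5844*x^3 + 20.7444*x^2 - 1.4076*x + 0.243)/(2.6569*x^6 - 0.5542*x^5 - 1.3077*x^4 + 2.291*x^3 - 0.0563*x^2 - 0.5412*x + 0.4356)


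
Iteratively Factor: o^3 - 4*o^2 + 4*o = (o)*(o^2 - 4*o + 4) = o*(o - 2)*(o - 2)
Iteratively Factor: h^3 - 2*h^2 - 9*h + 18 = (h - 2)*(h^2 - 9) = (h - 2)*(h + 3)*(h - 3)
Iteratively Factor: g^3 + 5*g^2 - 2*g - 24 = (g - 2)*(g^2 + 7*g + 12) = (g - 2)*(g + 4)*(g + 3)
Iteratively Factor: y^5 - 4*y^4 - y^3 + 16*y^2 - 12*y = (y + 2)*(y^4 - 6*y^3 + 11*y^2 - 6*y) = y*(y + 2)*(y^3 - 6*y^2 + 11*y - 6) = y*(y - 2)*(y + 2)*(y^2 - 4*y + 3) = y*(y - 3)*(y - 2)*(y + 2)*(y - 1)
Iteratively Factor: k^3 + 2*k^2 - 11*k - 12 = (k - 3)*(k^2 + 5*k + 4) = (k - 3)*(k + 4)*(k + 1)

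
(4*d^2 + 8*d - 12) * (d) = 4*d^3 + 8*d^2 - 12*d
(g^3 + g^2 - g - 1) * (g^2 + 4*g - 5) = g^5 + 5*g^4 - 2*g^3 - 10*g^2 + g + 5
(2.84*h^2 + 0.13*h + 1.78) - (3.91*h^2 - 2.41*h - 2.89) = -1.07*h^2 + 2.54*h + 4.67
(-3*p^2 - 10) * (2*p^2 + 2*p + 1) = -6*p^4 - 6*p^3 - 23*p^2 - 20*p - 10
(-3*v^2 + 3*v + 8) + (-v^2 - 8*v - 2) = -4*v^2 - 5*v + 6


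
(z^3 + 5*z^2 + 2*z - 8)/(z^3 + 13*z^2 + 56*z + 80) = (z^2 + z - 2)/(z^2 + 9*z + 20)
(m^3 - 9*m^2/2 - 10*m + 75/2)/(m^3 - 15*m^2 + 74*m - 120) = (2*m^2 + m - 15)/(2*(m^2 - 10*m + 24))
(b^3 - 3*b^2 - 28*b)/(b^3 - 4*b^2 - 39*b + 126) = b*(b + 4)/(b^2 + 3*b - 18)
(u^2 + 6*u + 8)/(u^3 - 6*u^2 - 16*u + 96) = (u + 2)/(u^2 - 10*u + 24)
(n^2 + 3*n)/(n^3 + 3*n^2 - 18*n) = (n + 3)/(n^2 + 3*n - 18)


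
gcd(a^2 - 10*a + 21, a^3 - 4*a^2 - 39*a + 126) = a^2 - 10*a + 21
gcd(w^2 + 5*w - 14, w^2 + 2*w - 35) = w + 7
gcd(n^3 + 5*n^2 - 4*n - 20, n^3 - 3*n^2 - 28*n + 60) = n^2 + 3*n - 10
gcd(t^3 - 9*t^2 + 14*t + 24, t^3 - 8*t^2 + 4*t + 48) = t^2 - 10*t + 24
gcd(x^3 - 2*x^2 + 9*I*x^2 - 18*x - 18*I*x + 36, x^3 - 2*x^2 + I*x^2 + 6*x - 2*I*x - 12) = x^2 + x*(-2 + 3*I) - 6*I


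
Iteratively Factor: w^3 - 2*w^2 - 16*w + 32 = (w + 4)*(w^2 - 6*w + 8) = (w - 2)*(w + 4)*(w - 4)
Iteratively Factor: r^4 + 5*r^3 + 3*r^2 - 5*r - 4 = (r - 1)*(r^3 + 6*r^2 + 9*r + 4) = (r - 1)*(r + 1)*(r^2 + 5*r + 4) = (r - 1)*(r + 1)^2*(r + 4)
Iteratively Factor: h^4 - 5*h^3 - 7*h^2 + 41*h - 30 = (h - 5)*(h^3 - 7*h + 6) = (h - 5)*(h - 1)*(h^2 + h - 6) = (h - 5)*(h - 2)*(h - 1)*(h + 3)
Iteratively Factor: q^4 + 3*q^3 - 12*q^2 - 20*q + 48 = (q + 4)*(q^3 - q^2 - 8*q + 12) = (q - 2)*(q + 4)*(q^2 + q - 6) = (q - 2)^2*(q + 4)*(q + 3)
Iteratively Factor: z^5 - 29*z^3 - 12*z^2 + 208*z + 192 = (z - 4)*(z^4 + 4*z^3 - 13*z^2 - 64*z - 48) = (z - 4)^2*(z^3 + 8*z^2 + 19*z + 12) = (z - 4)^2*(z + 4)*(z^2 + 4*z + 3) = (z - 4)^2*(z + 1)*(z + 4)*(z + 3)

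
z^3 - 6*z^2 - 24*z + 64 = (z - 8)*(z - 2)*(z + 4)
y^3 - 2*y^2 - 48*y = y*(y - 8)*(y + 6)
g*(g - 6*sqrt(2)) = g^2 - 6*sqrt(2)*g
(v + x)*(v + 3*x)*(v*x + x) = v^3*x + 4*v^2*x^2 + v^2*x + 3*v*x^3 + 4*v*x^2 + 3*x^3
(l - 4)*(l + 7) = l^2 + 3*l - 28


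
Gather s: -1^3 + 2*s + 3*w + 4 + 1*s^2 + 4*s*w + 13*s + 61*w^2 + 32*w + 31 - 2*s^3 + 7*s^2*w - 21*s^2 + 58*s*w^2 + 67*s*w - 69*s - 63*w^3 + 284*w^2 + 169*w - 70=-2*s^3 + s^2*(7*w - 20) + s*(58*w^2 + 71*w - 54) - 63*w^3 + 345*w^2 + 204*w - 36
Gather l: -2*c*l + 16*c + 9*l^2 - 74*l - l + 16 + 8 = 16*c + 9*l^2 + l*(-2*c - 75) + 24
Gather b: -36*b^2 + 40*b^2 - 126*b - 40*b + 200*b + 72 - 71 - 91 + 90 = 4*b^2 + 34*b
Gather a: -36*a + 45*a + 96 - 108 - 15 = 9*a - 27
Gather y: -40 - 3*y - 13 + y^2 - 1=y^2 - 3*y - 54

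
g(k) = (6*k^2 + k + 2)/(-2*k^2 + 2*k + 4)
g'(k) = (4*k - 2)*(6*k^2 + k + 2)/(-2*k^2 + 2*k + 4)^2 + (12*k + 1)/(-2*k^2 + 2*k + 4) = 7*k*(k + 4)/(2*(k^4 - 2*k^3 - 3*k^2 + 4*k + 4))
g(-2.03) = -2.97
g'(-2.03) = -0.81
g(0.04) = 0.50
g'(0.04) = 0.14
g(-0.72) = 2.88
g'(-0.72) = -14.25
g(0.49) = 0.87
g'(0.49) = 1.52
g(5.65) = -4.10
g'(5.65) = 0.32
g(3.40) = -6.07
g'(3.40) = 2.32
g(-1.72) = -3.37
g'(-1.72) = -1.91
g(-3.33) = -2.63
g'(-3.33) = -0.05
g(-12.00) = -2.77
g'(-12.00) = 0.01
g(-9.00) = -2.72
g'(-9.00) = 0.02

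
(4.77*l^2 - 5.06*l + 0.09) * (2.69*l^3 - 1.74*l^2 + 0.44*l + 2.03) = 12.8313*l^5 - 21.9112*l^4 + 11.1453*l^3 + 7.3001*l^2 - 10.2322*l + 0.1827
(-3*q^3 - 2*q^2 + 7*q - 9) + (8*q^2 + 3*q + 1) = -3*q^3 + 6*q^2 + 10*q - 8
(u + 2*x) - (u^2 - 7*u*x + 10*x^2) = -u^2 + 7*u*x + u - 10*x^2 + 2*x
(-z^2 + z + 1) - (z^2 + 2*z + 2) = -2*z^2 - z - 1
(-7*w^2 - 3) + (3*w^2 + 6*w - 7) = -4*w^2 + 6*w - 10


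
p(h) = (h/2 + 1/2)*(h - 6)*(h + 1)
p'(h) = (h/2 + 1/2)*(h - 6) + (h/2 + 1/2)*(h + 1) + (h - 6)*(h + 1)/2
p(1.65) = -15.27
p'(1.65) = -8.02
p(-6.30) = -172.75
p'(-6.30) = 79.24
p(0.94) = -9.52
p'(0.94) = -7.93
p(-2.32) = -7.25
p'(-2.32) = 11.85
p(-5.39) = -109.75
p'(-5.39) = 59.64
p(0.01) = -3.06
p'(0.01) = -5.54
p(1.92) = -17.39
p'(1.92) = -7.65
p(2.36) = -20.55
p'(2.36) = -6.59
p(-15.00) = -2058.00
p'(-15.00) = 392.00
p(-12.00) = -1089.00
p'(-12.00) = 258.50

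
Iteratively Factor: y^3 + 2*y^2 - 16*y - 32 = (y - 4)*(y^2 + 6*y + 8) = (y - 4)*(y + 4)*(y + 2)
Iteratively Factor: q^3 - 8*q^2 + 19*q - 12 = (q - 3)*(q^2 - 5*q + 4) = (q - 4)*(q - 3)*(q - 1)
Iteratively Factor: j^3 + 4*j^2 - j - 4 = (j + 4)*(j^2 - 1) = (j + 1)*(j + 4)*(j - 1)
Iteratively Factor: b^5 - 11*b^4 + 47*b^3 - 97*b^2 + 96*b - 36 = (b - 2)*(b^4 - 9*b^3 + 29*b^2 - 39*b + 18) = (b - 3)*(b - 2)*(b^3 - 6*b^2 + 11*b - 6) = (b - 3)*(b - 2)^2*(b^2 - 4*b + 3) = (b - 3)^2*(b - 2)^2*(b - 1)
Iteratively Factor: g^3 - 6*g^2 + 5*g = (g - 1)*(g^2 - 5*g) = g*(g - 1)*(g - 5)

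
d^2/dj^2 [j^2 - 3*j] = 2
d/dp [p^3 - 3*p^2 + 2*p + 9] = 3*p^2 - 6*p + 2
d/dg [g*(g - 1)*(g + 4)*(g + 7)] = 4*g^3 + 30*g^2 + 34*g - 28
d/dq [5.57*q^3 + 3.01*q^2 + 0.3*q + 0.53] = 16.71*q^2 + 6.02*q + 0.3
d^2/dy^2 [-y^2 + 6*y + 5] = -2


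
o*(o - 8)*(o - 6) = o^3 - 14*o^2 + 48*o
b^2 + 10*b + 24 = (b + 4)*(b + 6)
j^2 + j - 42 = (j - 6)*(j + 7)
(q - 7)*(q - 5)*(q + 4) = q^3 - 8*q^2 - 13*q + 140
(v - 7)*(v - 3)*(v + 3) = v^3 - 7*v^2 - 9*v + 63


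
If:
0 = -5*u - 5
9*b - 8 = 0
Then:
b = 8/9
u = -1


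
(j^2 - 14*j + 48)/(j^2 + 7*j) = (j^2 - 14*j + 48)/(j*(j + 7))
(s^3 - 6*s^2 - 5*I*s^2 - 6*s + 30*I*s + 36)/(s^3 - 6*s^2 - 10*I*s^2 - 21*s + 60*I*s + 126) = (s - 2*I)/(s - 7*I)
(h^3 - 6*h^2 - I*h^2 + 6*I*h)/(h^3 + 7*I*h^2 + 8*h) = (h - 6)/(h + 8*I)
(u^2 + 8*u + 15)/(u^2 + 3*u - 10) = (u + 3)/(u - 2)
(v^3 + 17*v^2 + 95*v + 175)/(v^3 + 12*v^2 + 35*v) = (v + 5)/v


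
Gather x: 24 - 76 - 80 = -132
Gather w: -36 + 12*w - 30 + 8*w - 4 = 20*w - 70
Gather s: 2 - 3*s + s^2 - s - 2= s^2 - 4*s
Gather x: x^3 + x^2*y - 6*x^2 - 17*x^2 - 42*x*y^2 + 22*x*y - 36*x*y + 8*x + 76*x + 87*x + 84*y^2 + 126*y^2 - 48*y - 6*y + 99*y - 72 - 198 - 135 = x^3 + x^2*(y - 23) + x*(-42*y^2 - 14*y + 171) + 210*y^2 + 45*y - 405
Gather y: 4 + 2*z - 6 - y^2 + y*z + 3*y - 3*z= -y^2 + y*(z + 3) - z - 2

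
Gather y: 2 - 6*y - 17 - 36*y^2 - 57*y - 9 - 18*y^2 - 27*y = -54*y^2 - 90*y - 24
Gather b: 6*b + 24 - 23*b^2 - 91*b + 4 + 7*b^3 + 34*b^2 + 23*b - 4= 7*b^3 + 11*b^2 - 62*b + 24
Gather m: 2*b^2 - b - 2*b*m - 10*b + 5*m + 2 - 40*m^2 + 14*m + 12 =2*b^2 - 11*b - 40*m^2 + m*(19 - 2*b) + 14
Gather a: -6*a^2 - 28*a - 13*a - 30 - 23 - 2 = -6*a^2 - 41*a - 55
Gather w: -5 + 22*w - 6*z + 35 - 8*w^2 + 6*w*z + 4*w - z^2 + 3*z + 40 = -8*w^2 + w*(6*z + 26) - z^2 - 3*z + 70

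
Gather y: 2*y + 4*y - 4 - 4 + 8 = 6*y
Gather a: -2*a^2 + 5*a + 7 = -2*a^2 + 5*a + 7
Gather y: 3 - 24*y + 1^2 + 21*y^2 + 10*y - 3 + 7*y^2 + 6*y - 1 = 28*y^2 - 8*y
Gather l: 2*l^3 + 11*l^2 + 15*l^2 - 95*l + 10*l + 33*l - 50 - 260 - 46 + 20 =2*l^3 + 26*l^2 - 52*l - 336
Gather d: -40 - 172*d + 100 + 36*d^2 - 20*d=36*d^2 - 192*d + 60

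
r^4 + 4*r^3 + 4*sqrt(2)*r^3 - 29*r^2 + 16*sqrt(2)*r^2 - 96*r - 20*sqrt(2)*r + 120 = (r - 1)*(r + 5)*(r - 2*sqrt(2))*(r + 6*sqrt(2))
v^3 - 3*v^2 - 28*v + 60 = (v - 6)*(v - 2)*(v + 5)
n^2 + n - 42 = (n - 6)*(n + 7)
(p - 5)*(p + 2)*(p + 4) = p^3 + p^2 - 22*p - 40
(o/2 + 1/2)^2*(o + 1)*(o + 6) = o^4/4 + 9*o^3/4 + 21*o^2/4 + 19*o/4 + 3/2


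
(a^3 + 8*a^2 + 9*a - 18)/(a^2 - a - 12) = (a^2 + 5*a - 6)/(a - 4)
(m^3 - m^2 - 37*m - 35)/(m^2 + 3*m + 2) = (m^2 - 2*m - 35)/(m + 2)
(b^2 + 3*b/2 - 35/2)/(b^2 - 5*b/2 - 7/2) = (b + 5)/(b + 1)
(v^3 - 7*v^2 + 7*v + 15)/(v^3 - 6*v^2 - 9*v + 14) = (v^3 - 7*v^2 + 7*v + 15)/(v^3 - 6*v^2 - 9*v + 14)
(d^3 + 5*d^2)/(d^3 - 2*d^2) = (d + 5)/(d - 2)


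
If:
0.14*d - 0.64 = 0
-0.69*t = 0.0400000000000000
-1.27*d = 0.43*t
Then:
No Solution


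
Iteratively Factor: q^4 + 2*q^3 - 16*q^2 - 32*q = (q)*(q^3 + 2*q^2 - 16*q - 32) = q*(q - 4)*(q^2 + 6*q + 8) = q*(q - 4)*(q + 2)*(q + 4)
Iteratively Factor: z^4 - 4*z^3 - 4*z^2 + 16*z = (z - 2)*(z^3 - 2*z^2 - 8*z) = (z - 2)*(z + 2)*(z^2 - 4*z) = (z - 4)*(z - 2)*(z + 2)*(z)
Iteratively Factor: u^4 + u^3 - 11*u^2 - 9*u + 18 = (u + 3)*(u^3 - 2*u^2 - 5*u + 6) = (u - 3)*(u + 3)*(u^2 + u - 2) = (u - 3)*(u - 1)*(u + 3)*(u + 2)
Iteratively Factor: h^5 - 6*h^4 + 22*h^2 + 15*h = (h - 3)*(h^4 - 3*h^3 - 9*h^2 - 5*h) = (h - 3)*(h + 1)*(h^3 - 4*h^2 - 5*h) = h*(h - 3)*(h + 1)*(h^2 - 4*h - 5) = h*(h - 3)*(h + 1)^2*(h - 5)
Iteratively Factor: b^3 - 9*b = (b - 3)*(b^2 + 3*b) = b*(b - 3)*(b + 3)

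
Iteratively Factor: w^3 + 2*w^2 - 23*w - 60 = (w - 5)*(w^2 + 7*w + 12) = (w - 5)*(w + 4)*(w + 3)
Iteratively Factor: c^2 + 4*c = (c)*(c + 4)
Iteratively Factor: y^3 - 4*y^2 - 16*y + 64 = (y - 4)*(y^2 - 16) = (y - 4)*(y + 4)*(y - 4)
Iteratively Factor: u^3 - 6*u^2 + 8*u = (u)*(u^2 - 6*u + 8) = u*(u - 2)*(u - 4)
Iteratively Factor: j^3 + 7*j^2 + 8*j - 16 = (j + 4)*(j^2 + 3*j - 4) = (j - 1)*(j + 4)*(j + 4)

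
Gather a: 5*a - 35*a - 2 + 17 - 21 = -30*a - 6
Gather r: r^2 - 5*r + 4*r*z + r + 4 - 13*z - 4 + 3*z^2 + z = r^2 + r*(4*z - 4) + 3*z^2 - 12*z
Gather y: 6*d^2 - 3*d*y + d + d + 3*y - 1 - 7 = 6*d^2 + 2*d + y*(3 - 3*d) - 8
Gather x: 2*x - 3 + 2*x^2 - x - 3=2*x^2 + x - 6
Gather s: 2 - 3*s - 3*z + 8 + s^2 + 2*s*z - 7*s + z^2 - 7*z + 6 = s^2 + s*(2*z - 10) + z^2 - 10*z + 16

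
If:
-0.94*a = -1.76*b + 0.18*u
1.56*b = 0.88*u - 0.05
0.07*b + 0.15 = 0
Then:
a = -3.30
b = -2.14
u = -3.74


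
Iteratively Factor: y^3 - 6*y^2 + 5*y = (y - 1)*(y^2 - 5*y) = y*(y - 1)*(y - 5)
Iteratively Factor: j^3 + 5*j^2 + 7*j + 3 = (j + 1)*(j^2 + 4*j + 3) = (j + 1)*(j + 3)*(j + 1)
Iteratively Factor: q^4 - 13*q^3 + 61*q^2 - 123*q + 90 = (q - 3)*(q^3 - 10*q^2 + 31*q - 30) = (q - 3)^2*(q^2 - 7*q + 10) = (q - 3)^2*(q - 2)*(q - 5)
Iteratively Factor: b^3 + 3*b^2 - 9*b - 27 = (b + 3)*(b^2 - 9) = (b + 3)^2*(b - 3)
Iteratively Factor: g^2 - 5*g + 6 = (g - 2)*(g - 3)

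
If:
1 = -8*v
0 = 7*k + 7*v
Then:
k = 1/8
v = -1/8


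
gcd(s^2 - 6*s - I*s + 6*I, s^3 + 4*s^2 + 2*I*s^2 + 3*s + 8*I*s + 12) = s - I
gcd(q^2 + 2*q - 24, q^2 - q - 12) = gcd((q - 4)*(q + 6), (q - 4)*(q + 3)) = q - 4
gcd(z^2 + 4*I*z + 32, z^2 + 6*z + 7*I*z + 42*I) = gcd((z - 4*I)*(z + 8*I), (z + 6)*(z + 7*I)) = 1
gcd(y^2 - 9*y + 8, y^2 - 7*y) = 1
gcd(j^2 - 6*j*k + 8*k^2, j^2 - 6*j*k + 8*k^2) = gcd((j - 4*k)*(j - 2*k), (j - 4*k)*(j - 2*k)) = j^2 - 6*j*k + 8*k^2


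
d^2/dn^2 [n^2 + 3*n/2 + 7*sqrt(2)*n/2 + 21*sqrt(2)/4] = 2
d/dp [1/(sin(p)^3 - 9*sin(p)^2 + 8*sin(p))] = (-3*cos(p) + 18/tan(p) - 8*cos(p)/sin(p)^2)/((sin(p) - 8)^2*(sin(p) - 1)^2)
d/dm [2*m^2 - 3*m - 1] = 4*m - 3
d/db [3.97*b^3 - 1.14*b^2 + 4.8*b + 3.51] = 11.91*b^2 - 2.28*b + 4.8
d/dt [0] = 0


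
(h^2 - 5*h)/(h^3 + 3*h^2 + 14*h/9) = 9*(h - 5)/(9*h^2 + 27*h + 14)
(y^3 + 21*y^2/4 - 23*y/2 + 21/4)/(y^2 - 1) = (4*y^2 + 25*y - 21)/(4*(y + 1))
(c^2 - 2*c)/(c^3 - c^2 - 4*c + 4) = c/(c^2 + c - 2)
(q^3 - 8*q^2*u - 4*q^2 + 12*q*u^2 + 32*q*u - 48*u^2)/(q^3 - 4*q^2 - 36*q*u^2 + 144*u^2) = (q - 2*u)/(q + 6*u)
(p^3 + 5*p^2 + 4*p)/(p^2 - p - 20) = p*(p + 1)/(p - 5)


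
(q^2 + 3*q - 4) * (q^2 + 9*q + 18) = q^4 + 12*q^3 + 41*q^2 + 18*q - 72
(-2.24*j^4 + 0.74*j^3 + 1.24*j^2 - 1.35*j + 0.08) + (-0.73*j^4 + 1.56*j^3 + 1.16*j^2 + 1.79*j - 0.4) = -2.97*j^4 + 2.3*j^3 + 2.4*j^2 + 0.44*j - 0.32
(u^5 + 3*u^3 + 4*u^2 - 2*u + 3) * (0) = 0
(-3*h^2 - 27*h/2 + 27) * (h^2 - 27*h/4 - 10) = -3*h^4 + 27*h^3/4 + 1185*h^2/8 - 189*h/4 - 270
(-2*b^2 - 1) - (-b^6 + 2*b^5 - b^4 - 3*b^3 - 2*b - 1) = b^6 - 2*b^5 + b^4 + 3*b^3 - 2*b^2 + 2*b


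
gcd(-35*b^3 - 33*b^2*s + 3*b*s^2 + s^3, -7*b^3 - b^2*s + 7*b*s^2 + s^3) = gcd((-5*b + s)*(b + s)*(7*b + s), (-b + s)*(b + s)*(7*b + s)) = 7*b^2 + 8*b*s + s^2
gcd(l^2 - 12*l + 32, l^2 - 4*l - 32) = l - 8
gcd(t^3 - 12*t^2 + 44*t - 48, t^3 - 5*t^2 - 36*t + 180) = t - 6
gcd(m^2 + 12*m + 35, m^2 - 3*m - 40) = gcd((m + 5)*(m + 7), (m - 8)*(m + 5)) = m + 5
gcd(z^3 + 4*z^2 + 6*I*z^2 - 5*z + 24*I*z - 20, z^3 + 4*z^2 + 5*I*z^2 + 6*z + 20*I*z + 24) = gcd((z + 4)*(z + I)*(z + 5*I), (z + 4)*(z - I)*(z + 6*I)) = z + 4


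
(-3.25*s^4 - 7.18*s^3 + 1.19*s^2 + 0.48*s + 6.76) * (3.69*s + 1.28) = -11.9925*s^5 - 30.6542*s^4 - 4.7993*s^3 + 3.2944*s^2 + 25.5588*s + 8.6528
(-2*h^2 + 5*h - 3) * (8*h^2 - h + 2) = -16*h^4 + 42*h^3 - 33*h^2 + 13*h - 6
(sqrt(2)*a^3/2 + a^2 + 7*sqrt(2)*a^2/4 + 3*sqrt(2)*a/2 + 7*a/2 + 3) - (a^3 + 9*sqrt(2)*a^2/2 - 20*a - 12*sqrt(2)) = -a^3 + sqrt(2)*a^3/2 - 11*sqrt(2)*a^2/4 + a^2 + 3*sqrt(2)*a/2 + 47*a/2 + 3 + 12*sqrt(2)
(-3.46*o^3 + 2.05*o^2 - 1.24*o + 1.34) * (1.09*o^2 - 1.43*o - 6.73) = -3.7714*o^5 + 7.1823*o^4 + 19.0027*o^3 - 10.5627*o^2 + 6.429*o - 9.0182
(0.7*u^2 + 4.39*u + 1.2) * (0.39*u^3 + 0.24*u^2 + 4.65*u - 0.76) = 0.273*u^5 + 1.8801*u^4 + 4.7766*u^3 + 20.1695*u^2 + 2.2436*u - 0.912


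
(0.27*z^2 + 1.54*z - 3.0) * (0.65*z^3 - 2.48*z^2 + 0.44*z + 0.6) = 0.1755*z^5 + 0.3314*z^4 - 5.6504*z^3 + 8.2796*z^2 - 0.396*z - 1.8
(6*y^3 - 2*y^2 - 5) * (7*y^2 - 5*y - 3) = 42*y^5 - 44*y^4 - 8*y^3 - 29*y^2 + 25*y + 15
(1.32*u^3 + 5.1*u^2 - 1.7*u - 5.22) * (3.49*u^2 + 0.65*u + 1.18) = 4.6068*u^5 + 18.657*u^4 - 1.0604*u^3 - 13.3048*u^2 - 5.399*u - 6.1596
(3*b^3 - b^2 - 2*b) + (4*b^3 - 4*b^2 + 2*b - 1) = 7*b^3 - 5*b^2 - 1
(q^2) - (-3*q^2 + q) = 4*q^2 - q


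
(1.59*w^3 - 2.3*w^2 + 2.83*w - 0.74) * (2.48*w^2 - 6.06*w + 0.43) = 3.9432*w^5 - 15.3394*w^4 + 21.6401*w^3 - 19.974*w^2 + 5.7013*w - 0.3182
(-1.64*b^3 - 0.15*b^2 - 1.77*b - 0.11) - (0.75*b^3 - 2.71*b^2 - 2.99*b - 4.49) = -2.39*b^3 + 2.56*b^2 + 1.22*b + 4.38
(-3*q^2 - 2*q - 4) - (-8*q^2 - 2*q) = 5*q^2 - 4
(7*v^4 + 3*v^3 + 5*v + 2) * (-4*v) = -28*v^5 - 12*v^4 - 20*v^2 - 8*v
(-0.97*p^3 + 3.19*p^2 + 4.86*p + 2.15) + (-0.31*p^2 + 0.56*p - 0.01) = -0.97*p^3 + 2.88*p^2 + 5.42*p + 2.14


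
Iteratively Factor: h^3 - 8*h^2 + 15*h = (h)*(h^2 - 8*h + 15) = h*(h - 3)*(h - 5)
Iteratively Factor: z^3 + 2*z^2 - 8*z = (z + 4)*(z^2 - 2*z) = z*(z + 4)*(z - 2)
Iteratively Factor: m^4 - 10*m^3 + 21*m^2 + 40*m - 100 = (m - 2)*(m^3 - 8*m^2 + 5*m + 50) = (m - 5)*(m - 2)*(m^2 - 3*m - 10) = (m - 5)^2*(m - 2)*(m + 2)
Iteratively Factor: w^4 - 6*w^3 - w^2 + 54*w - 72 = (w - 3)*(w^3 - 3*w^2 - 10*w + 24) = (w - 3)*(w - 2)*(w^2 - w - 12) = (w - 4)*(w - 3)*(w - 2)*(w + 3)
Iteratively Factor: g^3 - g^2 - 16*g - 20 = (g - 5)*(g^2 + 4*g + 4) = (g - 5)*(g + 2)*(g + 2)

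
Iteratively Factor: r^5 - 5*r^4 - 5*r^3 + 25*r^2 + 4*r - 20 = (r - 5)*(r^4 - 5*r^2 + 4) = (r - 5)*(r - 1)*(r^3 + r^2 - 4*r - 4) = (r - 5)*(r - 1)*(r + 1)*(r^2 - 4) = (r - 5)*(r - 2)*(r - 1)*(r + 1)*(r + 2)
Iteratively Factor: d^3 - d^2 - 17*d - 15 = (d - 5)*(d^2 + 4*d + 3) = (d - 5)*(d + 3)*(d + 1)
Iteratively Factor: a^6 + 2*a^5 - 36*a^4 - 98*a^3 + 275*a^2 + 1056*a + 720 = (a + 1)*(a^5 + a^4 - 37*a^3 - 61*a^2 + 336*a + 720) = (a - 5)*(a + 1)*(a^4 + 6*a^3 - 7*a^2 - 96*a - 144) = (a - 5)*(a + 1)*(a + 3)*(a^3 + 3*a^2 - 16*a - 48) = (a - 5)*(a + 1)*(a + 3)^2*(a^2 - 16) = (a - 5)*(a + 1)*(a + 3)^2*(a + 4)*(a - 4)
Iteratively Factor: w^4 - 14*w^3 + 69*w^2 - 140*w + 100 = (w - 2)*(w^3 - 12*w^2 + 45*w - 50) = (w - 2)^2*(w^2 - 10*w + 25) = (w - 5)*(w - 2)^2*(w - 5)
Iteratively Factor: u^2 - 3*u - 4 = (u + 1)*(u - 4)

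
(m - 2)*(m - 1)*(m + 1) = m^3 - 2*m^2 - m + 2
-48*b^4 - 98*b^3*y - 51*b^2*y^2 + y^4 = (-8*b + y)*(b + y)^2*(6*b + y)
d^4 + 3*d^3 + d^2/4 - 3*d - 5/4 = (d - 1)*(d + 1/2)*(d + 1)*(d + 5/2)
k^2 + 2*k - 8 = (k - 2)*(k + 4)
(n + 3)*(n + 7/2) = n^2 + 13*n/2 + 21/2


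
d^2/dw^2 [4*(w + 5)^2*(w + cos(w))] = 8*w - 4*(w + 5)^2*cos(w) - 16*(w + 5)*(sin(w) - 1) + 8*cos(w)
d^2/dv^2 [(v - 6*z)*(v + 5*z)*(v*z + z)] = 2*z*(3*v - z + 1)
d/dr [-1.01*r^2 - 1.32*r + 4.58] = -2.02*r - 1.32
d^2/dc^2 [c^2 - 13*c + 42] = 2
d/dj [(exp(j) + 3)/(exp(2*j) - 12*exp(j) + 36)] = (-exp(j) - 12)*exp(j)/(exp(3*j) - 18*exp(2*j) + 108*exp(j) - 216)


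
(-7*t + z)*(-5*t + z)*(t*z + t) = 35*t^3*z + 35*t^3 - 12*t^2*z^2 - 12*t^2*z + t*z^3 + t*z^2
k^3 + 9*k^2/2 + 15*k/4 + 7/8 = (k + 1/2)^2*(k + 7/2)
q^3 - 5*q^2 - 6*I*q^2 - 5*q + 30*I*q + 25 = (q - 5)*(q - 5*I)*(q - I)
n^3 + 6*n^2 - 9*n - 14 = (n - 2)*(n + 1)*(n + 7)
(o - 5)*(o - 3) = o^2 - 8*o + 15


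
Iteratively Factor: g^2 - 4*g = (g)*(g - 4)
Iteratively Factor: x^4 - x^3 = (x)*(x^3 - x^2) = x^2*(x^2 - x) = x^2*(x - 1)*(x)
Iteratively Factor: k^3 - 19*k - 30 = (k + 2)*(k^2 - 2*k - 15) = (k + 2)*(k + 3)*(k - 5)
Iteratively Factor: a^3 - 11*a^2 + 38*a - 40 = (a - 5)*(a^2 - 6*a + 8) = (a - 5)*(a - 2)*(a - 4)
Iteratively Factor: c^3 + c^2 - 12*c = (c)*(c^2 + c - 12) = c*(c + 4)*(c - 3)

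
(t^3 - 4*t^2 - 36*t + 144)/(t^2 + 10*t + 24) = (t^2 - 10*t + 24)/(t + 4)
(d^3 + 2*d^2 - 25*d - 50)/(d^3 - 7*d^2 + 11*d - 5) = (d^2 + 7*d + 10)/(d^2 - 2*d + 1)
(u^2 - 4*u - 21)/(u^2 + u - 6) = (u - 7)/(u - 2)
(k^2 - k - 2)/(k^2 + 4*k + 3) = (k - 2)/(k + 3)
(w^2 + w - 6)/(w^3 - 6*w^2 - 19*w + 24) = (w - 2)/(w^2 - 9*w + 8)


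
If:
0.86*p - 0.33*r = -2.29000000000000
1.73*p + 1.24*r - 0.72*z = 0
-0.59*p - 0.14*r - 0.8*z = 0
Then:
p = -1.63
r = 2.70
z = 0.73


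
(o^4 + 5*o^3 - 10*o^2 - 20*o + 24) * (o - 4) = o^5 + o^4 - 30*o^3 + 20*o^2 + 104*o - 96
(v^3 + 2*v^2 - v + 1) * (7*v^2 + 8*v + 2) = 7*v^5 + 22*v^4 + 11*v^3 + 3*v^2 + 6*v + 2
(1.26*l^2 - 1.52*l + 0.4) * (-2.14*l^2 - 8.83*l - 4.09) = -2.6964*l^4 - 7.873*l^3 + 7.4122*l^2 + 2.6848*l - 1.636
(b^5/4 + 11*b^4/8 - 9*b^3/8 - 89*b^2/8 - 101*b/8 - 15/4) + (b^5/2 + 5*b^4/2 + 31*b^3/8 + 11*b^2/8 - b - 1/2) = 3*b^5/4 + 31*b^4/8 + 11*b^3/4 - 39*b^2/4 - 109*b/8 - 17/4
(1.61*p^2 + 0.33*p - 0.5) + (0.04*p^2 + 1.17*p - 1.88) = 1.65*p^2 + 1.5*p - 2.38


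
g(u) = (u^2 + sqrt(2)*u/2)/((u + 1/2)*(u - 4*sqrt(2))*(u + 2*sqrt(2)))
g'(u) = (2*u + sqrt(2)/2)/((u + 1/2)*(u - 4*sqrt(2))*(u + 2*sqrt(2))) - (u^2 + sqrt(2)*u/2)/((u + 1/2)*(u - 4*sqrt(2))*(u + 2*sqrt(2))^2) - (u^2 + sqrt(2)*u/2)/((u + 1/2)*(u - 4*sqrt(2))^2*(u + 2*sqrt(2))) - (u^2 + sqrt(2)*u/2)/((u + 1/2)^2*(u - 4*sqrt(2))*(u + 2*sqrt(2)))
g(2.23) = -0.14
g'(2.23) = -0.07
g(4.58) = -0.60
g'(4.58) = -0.60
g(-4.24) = -0.29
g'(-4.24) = -0.16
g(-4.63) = -0.24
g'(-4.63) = -0.10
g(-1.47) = 0.12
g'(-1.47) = -0.19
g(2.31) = -0.14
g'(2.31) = -0.07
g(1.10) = -0.07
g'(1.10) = -0.06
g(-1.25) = 0.08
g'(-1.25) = -0.15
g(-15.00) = -0.06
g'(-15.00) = 0.00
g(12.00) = 0.13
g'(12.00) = -0.02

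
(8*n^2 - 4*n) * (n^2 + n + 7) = 8*n^4 + 4*n^3 + 52*n^2 - 28*n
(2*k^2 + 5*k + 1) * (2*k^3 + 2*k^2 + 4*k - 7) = 4*k^5 + 14*k^4 + 20*k^3 + 8*k^2 - 31*k - 7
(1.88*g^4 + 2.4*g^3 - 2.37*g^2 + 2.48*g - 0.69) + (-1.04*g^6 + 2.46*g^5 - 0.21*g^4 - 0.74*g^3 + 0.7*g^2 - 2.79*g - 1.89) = -1.04*g^6 + 2.46*g^5 + 1.67*g^4 + 1.66*g^3 - 1.67*g^2 - 0.31*g - 2.58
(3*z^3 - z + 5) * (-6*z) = -18*z^4 + 6*z^2 - 30*z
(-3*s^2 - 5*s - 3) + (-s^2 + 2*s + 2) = -4*s^2 - 3*s - 1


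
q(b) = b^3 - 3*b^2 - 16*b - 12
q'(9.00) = 173.00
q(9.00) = 330.00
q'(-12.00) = 488.00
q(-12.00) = -1980.00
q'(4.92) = 27.10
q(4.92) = -44.24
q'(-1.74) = 3.52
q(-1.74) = 1.49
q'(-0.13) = -15.17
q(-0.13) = -9.97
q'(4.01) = 8.18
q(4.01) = -59.92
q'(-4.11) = 59.34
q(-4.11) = -66.34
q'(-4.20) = 62.12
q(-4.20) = -71.81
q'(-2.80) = 24.32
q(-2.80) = -12.67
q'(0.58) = -18.47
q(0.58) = -22.09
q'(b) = 3*b^2 - 6*b - 16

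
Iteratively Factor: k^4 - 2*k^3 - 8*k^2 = (k)*(k^3 - 2*k^2 - 8*k) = k*(k + 2)*(k^2 - 4*k) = k*(k - 4)*(k + 2)*(k)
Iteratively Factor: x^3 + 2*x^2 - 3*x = (x)*(x^2 + 2*x - 3) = x*(x + 3)*(x - 1)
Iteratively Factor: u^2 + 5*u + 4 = (u + 4)*(u + 1)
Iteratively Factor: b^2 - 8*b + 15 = (b - 3)*(b - 5)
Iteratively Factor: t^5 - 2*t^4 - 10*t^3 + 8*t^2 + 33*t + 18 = (t + 1)*(t^4 - 3*t^3 - 7*t^2 + 15*t + 18) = (t - 3)*(t + 1)*(t^3 - 7*t - 6) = (t - 3)^2*(t + 1)*(t^2 + 3*t + 2) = (t - 3)^2*(t + 1)^2*(t + 2)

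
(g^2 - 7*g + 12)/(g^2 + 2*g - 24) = (g - 3)/(g + 6)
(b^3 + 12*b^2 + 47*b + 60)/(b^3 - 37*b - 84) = (b + 5)/(b - 7)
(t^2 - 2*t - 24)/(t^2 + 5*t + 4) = (t - 6)/(t + 1)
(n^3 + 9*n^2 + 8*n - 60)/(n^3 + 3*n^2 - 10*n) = (n + 6)/n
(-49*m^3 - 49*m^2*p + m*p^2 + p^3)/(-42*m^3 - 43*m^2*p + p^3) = (7*m + p)/(6*m + p)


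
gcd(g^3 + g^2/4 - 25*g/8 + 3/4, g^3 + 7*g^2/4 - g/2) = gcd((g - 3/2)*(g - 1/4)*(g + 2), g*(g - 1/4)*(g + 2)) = g^2 + 7*g/4 - 1/2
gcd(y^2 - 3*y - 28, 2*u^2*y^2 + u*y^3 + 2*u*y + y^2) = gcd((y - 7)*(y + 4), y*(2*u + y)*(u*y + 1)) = 1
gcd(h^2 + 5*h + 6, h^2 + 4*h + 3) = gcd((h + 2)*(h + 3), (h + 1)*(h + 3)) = h + 3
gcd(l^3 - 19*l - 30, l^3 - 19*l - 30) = l^3 - 19*l - 30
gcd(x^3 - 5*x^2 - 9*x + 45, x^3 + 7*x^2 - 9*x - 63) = x^2 - 9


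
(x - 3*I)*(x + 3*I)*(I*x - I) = I*x^3 - I*x^2 + 9*I*x - 9*I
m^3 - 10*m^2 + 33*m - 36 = (m - 4)*(m - 3)^2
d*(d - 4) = d^2 - 4*d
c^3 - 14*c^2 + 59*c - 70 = (c - 7)*(c - 5)*(c - 2)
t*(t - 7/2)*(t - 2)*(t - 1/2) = t^4 - 6*t^3 + 39*t^2/4 - 7*t/2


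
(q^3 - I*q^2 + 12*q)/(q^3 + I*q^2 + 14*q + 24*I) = q/(q + 2*I)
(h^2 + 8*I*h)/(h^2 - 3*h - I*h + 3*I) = h*(h + 8*I)/(h^2 - 3*h - I*h + 3*I)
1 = 1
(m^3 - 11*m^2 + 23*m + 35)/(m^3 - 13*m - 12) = (m^2 - 12*m + 35)/(m^2 - m - 12)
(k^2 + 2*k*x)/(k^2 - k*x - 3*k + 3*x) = k*(k + 2*x)/(k^2 - k*x - 3*k + 3*x)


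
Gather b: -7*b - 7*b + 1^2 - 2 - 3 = -14*b - 4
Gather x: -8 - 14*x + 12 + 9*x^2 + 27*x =9*x^2 + 13*x + 4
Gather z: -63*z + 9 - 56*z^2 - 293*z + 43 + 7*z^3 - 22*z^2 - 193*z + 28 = 7*z^3 - 78*z^2 - 549*z + 80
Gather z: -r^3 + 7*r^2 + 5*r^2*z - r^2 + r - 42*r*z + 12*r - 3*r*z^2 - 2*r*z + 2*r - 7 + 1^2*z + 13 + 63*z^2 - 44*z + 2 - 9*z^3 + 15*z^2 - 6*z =-r^3 + 6*r^2 + 15*r - 9*z^3 + z^2*(78 - 3*r) + z*(5*r^2 - 44*r - 49) + 8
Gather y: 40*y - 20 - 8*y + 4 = 32*y - 16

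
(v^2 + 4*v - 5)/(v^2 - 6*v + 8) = (v^2 + 4*v - 5)/(v^2 - 6*v + 8)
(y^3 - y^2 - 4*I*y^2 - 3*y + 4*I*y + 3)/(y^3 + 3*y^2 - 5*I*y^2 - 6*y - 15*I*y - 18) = (y^2 - y*(1 + I) + I)/(y^2 + y*(3 - 2*I) - 6*I)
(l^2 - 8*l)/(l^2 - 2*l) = (l - 8)/(l - 2)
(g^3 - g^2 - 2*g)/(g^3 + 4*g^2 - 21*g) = (g^2 - g - 2)/(g^2 + 4*g - 21)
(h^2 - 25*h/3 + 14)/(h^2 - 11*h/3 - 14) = (3*h - 7)/(3*h + 7)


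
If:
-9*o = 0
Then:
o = 0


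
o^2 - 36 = (o - 6)*(o + 6)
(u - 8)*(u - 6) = u^2 - 14*u + 48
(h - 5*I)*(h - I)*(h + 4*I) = h^3 - 2*I*h^2 + 19*h - 20*I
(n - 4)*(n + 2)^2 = n^3 - 12*n - 16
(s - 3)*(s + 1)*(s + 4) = s^3 + 2*s^2 - 11*s - 12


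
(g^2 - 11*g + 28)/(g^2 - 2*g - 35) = (g - 4)/(g + 5)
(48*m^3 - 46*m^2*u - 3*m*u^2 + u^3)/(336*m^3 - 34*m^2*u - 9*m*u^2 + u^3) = (-m + u)/(-7*m + u)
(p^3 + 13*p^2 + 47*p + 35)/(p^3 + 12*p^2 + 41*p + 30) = (p + 7)/(p + 6)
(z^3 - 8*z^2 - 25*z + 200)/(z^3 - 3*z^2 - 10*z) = (z^2 - 3*z - 40)/(z*(z + 2))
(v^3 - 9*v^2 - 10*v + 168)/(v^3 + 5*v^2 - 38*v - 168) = (v - 7)/(v + 7)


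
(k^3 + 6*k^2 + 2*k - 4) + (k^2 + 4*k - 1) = k^3 + 7*k^2 + 6*k - 5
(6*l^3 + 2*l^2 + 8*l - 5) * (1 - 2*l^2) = -12*l^5 - 4*l^4 - 10*l^3 + 12*l^2 + 8*l - 5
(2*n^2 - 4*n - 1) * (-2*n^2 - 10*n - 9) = -4*n^4 - 12*n^3 + 24*n^2 + 46*n + 9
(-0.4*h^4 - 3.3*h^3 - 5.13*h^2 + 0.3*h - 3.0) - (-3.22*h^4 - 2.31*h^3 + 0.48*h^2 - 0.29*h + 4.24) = 2.82*h^4 - 0.99*h^3 - 5.61*h^2 + 0.59*h - 7.24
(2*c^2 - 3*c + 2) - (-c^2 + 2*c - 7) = 3*c^2 - 5*c + 9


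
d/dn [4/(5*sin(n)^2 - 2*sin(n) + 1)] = 8*(1 - 5*sin(n))*cos(n)/(5*sin(n)^2 - 2*sin(n) + 1)^2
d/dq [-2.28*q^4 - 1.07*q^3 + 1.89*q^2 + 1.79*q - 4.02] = -9.12*q^3 - 3.21*q^2 + 3.78*q + 1.79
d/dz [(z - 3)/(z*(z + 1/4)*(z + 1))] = 4*(-8*z^3 + 31*z^2 + 30*z + 3)/(z^2*(16*z^4 + 40*z^3 + 33*z^2 + 10*z + 1))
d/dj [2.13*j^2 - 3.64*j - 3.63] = 4.26*j - 3.64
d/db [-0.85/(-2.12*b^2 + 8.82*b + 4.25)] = (7.497 - 3.604*b)/(-2.12*b^2 + 8.82*b + 4.25)^2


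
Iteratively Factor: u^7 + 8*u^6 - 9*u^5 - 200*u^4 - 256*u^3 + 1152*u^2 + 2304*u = (u + 4)*(u^6 + 4*u^5 - 25*u^4 - 100*u^3 + 144*u^2 + 576*u) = (u - 4)*(u + 4)*(u^5 + 8*u^4 + 7*u^3 - 72*u^2 - 144*u) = (u - 4)*(u - 3)*(u + 4)*(u^4 + 11*u^3 + 40*u^2 + 48*u) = (u - 4)*(u - 3)*(u + 3)*(u + 4)*(u^3 + 8*u^2 + 16*u) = (u - 4)*(u - 3)*(u + 3)*(u + 4)^2*(u^2 + 4*u) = (u - 4)*(u - 3)*(u + 3)*(u + 4)^3*(u)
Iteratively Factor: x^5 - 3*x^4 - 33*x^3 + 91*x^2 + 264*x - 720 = (x - 3)*(x^4 - 33*x^2 - 8*x + 240) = (x - 3)*(x + 4)*(x^3 - 4*x^2 - 17*x + 60) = (x - 3)^2*(x + 4)*(x^2 - x - 20) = (x - 3)^2*(x + 4)^2*(x - 5)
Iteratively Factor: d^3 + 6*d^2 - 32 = (d + 4)*(d^2 + 2*d - 8) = (d + 4)^2*(d - 2)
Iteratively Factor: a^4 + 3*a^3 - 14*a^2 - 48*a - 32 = (a - 4)*(a^3 + 7*a^2 + 14*a + 8) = (a - 4)*(a + 4)*(a^2 + 3*a + 2) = (a - 4)*(a + 1)*(a + 4)*(a + 2)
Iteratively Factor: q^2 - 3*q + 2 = (q - 2)*(q - 1)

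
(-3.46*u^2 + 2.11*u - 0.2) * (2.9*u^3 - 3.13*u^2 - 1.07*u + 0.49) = -10.034*u^5 + 16.9488*u^4 - 3.4821*u^3 - 3.3271*u^2 + 1.2479*u - 0.098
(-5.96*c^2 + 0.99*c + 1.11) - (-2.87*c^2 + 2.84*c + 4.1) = -3.09*c^2 - 1.85*c - 2.99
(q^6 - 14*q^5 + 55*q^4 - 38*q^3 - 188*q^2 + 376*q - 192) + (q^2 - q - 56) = q^6 - 14*q^5 + 55*q^4 - 38*q^3 - 187*q^2 + 375*q - 248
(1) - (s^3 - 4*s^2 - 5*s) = -s^3 + 4*s^2 + 5*s + 1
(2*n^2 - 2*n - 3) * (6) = 12*n^2 - 12*n - 18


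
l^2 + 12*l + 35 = (l + 5)*(l + 7)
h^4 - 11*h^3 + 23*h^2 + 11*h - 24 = (h - 8)*(h - 3)*(h - 1)*(h + 1)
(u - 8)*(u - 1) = u^2 - 9*u + 8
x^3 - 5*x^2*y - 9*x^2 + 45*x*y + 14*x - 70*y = (x - 7)*(x - 2)*(x - 5*y)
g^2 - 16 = (g - 4)*(g + 4)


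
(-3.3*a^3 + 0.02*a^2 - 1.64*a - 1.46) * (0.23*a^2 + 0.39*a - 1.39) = -0.759*a^5 - 1.2824*a^4 + 4.2176*a^3 - 1.0032*a^2 + 1.7102*a + 2.0294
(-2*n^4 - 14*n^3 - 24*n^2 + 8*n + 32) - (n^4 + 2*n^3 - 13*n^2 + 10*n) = -3*n^4 - 16*n^3 - 11*n^2 - 2*n + 32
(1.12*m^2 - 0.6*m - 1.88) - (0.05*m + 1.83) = 1.12*m^2 - 0.65*m - 3.71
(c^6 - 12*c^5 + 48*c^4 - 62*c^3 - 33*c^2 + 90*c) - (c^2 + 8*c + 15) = c^6 - 12*c^5 + 48*c^4 - 62*c^3 - 34*c^2 + 82*c - 15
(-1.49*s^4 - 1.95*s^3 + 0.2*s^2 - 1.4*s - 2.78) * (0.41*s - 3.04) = -0.6109*s^5 + 3.7301*s^4 + 6.01*s^3 - 1.182*s^2 + 3.1162*s + 8.4512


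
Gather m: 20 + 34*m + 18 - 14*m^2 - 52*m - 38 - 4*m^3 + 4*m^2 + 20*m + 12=-4*m^3 - 10*m^2 + 2*m + 12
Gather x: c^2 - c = c^2 - c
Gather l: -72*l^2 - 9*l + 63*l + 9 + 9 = -72*l^2 + 54*l + 18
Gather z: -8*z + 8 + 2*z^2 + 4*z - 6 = 2*z^2 - 4*z + 2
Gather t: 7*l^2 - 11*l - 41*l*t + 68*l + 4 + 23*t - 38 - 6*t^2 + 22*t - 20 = 7*l^2 + 57*l - 6*t^2 + t*(45 - 41*l) - 54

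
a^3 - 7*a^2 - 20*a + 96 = (a - 8)*(a - 3)*(a + 4)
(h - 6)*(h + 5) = h^2 - h - 30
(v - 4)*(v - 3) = v^2 - 7*v + 12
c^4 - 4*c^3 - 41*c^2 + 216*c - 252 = (c - 6)*(c - 3)*(c - 2)*(c + 7)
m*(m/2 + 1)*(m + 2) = m^3/2 + 2*m^2 + 2*m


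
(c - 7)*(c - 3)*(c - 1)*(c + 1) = c^4 - 10*c^3 + 20*c^2 + 10*c - 21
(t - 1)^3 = t^3 - 3*t^2 + 3*t - 1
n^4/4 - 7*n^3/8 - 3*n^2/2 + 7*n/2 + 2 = (n/4 + 1/2)*(n - 4)*(n - 2)*(n + 1/2)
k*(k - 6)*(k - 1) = k^3 - 7*k^2 + 6*k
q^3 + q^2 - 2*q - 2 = (q + 1)*(q - sqrt(2))*(q + sqrt(2))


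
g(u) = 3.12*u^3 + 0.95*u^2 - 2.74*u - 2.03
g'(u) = 9.36*u^2 + 1.9*u - 2.74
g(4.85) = 362.97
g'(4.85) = 226.65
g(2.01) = 21.64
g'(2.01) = 38.89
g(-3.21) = -86.64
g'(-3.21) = 87.61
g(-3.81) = -150.36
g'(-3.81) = 125.89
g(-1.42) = -5.16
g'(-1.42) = 13.44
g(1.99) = 20.87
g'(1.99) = 38.11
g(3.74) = 164.23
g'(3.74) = 135.29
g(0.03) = -2.11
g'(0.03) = -2.67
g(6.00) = 689.65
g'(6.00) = 345.62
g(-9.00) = -2174.90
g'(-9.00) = 738.32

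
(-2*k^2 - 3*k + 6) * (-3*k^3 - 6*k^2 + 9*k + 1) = 6*k^5 + 21*k^4 - 18*k^3 - 65*k^2 + 51*k + 6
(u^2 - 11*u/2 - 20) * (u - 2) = u^3 - 15*u^2/2 - 9*u + 40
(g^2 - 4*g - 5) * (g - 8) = g^3 - 12*g^2 + 27*g + 40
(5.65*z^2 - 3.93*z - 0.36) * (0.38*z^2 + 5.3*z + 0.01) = 2.147*z^4 + 28.4516*z^3 - 20.9093*z^2 - 1.9473*z - 0.0036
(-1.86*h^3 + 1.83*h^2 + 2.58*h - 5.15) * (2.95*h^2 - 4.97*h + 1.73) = -5.487*h^5 + 14.6427*h^4 - 4.7019*h^3 - 24.8492*h^2 + 30.0589*h - 8.9095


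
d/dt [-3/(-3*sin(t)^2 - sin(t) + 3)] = -3*(6*sin(t) + 1)*cos(t)/(sin(t) - 3*cos(t)^2)^2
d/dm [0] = 0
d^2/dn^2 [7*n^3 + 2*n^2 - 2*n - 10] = 42*n + 4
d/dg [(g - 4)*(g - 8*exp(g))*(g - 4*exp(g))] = -12*g^2*exp(g) + 3*g^2 + 64*g*exp(2*g) + 24*g*exp(g) - 8*g - 224*exp(2*g) + 48*exp(g)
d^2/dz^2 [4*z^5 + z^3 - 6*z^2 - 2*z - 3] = 80*z^3 + 6*z - 12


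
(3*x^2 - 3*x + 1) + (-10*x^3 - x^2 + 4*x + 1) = -10*x^3 + 2*x^2 + x + 2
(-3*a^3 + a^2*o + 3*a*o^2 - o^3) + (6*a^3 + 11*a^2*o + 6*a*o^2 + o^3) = 3*a^3 + 12*a^2*o + 9*a*o^2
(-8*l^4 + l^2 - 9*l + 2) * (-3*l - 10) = 24*l^5 + 80*l^4 - 3*l^3 + 17*l^2 + 84*l - 20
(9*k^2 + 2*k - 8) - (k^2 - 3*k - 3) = 8*k^2 + 5*k - 5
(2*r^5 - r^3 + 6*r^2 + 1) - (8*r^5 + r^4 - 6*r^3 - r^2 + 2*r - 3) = -6*r^5 - r^4 + 5*r^3 + 7*r^2 - 2*r + 4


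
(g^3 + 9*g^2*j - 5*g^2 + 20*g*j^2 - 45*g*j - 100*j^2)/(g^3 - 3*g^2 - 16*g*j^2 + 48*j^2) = (g^2 + 5*g*j - 5*g - 25*j)/(g^2 - 4*g*j - 3*g + 12*j)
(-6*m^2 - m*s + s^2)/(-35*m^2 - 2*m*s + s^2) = (6*m^2 + m*s - s^2)/(35*m^2 + 2*m*s - s^2)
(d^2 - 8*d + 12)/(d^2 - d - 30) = (d - 2)/(d + 5)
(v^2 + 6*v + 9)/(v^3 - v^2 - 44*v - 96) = (v + 3)/(v^2 - 4*v - 32)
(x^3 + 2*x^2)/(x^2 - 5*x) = x*(x + 2)/(x - 5)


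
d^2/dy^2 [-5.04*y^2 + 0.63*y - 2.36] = -10.0800000000000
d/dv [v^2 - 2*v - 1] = 2*v - 2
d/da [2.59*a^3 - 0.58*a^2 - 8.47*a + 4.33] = 7.77*a^2 - 1.16*a - 8.47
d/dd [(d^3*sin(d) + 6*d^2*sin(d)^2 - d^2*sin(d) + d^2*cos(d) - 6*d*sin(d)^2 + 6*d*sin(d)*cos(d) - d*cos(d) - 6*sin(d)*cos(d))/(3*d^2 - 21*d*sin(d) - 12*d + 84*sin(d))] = (d^5*cos(d) + 6*d^4*sin(2*d) - 5*d^4*cos(d) - 3*d^3*sin(d) - 30*d^3*sin(2*d) - 13*d^3*cos(d)/2 + 13*d^3*cos(2*d) + 21*d^3*cos(3*d)/2 + 35*d^2*sin(2*d)/2 + 99*d^2*cos(d)/2 - 133*d^2*cos(2*d)/2 - 105*d^2*cos(3*d)/2 + 3*d^2/2 + 189*d*sin(d)/2 + 34*d*sin(2*d) - 63*d*sin(3*d)/2 - 42*d*cos(d) + 52*d*cos(2*d) + 42*d*cos(3*d) - 26*sin(2*d) + 63*cos(d)/2 - 63*cos(3*d)/2)/(3*(d - 4)^2*(d - 7*sin(d))^2)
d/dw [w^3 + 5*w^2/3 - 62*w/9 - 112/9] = 3*w^2 + 10*w/3 - 62/9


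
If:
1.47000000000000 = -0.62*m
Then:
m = -2.37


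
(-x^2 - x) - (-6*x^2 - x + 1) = 5*x^2 - 1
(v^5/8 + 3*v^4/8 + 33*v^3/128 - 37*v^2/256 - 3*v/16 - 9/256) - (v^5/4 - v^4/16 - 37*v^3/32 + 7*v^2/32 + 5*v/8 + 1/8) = -v^5/8 + 7*v^4/16 + 181*v^3/128 - 93*v^2/256 - 13*v/16 - 41/256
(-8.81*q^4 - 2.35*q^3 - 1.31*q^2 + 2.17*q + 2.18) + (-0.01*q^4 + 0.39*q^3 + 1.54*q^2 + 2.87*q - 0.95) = -8.82*q^4 - 1.96*q^3 + 0.23*q^2 + 5.04*q + 1.23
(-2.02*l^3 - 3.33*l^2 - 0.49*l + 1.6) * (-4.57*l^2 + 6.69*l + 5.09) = 9.2314*l^5 + 1.7043*l^4 - 30.3202*l^3 - 27.5398*l^2 + 8.2099*l + 8.144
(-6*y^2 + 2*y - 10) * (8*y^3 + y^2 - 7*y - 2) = -48*y^5 + 10*y^4 - 36*y^3 - 12*y^2 + 66*y + 20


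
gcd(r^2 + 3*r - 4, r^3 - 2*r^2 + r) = r - 1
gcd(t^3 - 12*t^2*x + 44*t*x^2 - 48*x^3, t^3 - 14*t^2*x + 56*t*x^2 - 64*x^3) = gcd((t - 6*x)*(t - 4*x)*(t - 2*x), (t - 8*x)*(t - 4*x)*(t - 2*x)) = t^2 - 6*t*x + 8*x^2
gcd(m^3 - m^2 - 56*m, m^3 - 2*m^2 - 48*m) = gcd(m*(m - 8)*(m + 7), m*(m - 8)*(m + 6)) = m^2 - 8*m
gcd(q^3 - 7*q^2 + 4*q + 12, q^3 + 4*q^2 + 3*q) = q + 1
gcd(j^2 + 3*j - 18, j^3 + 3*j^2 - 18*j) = j^2 + 3*j - 18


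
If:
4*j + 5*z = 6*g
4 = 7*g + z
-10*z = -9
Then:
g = 31/70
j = -129/280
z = 9/10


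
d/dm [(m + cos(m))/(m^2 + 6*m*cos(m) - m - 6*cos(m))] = (5*m^2*sin(m) - m^2 - 5*m*sin(m) - 2*m*cos(m) - 6*cos(m)^2 - 5*cos(m))/((m - 1)^2*(m + 6*cos(m))^2)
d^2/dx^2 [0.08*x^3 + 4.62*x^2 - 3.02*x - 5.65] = 0.48*x + 9.24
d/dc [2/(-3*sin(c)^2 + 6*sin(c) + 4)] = 12*(sin(c) - 1)*cos(c)/(-3*sin(c)^2 + 6*sin(c) + 4)^2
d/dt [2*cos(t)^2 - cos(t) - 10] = (1 - 4*cos(t))*sin(t)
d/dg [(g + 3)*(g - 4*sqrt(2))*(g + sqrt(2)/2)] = 3*g^2 - 7*sqrt(2)*g + 6*g - 21*sqrt(2)/2 - 4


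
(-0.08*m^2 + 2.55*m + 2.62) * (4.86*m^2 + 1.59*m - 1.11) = -0.3888*m^4 + 12.2658*m^3 + 16.8765*m^2 + 1.3353*m - 2.9082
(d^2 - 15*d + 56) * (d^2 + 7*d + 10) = d^4 - 8*d^3 - 39*d^2 + 242*d + 560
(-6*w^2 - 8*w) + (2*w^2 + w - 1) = -4*w^2 - 7*w - 1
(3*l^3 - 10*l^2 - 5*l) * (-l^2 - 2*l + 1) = -3*l^5 + 4*l^4 + 28*l^3 - 5*l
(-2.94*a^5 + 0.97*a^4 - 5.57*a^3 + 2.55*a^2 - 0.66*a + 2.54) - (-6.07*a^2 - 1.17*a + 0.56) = -2.94*a^5 + 0.97*a^4 - 5.57*a^3 + 8.62*a^2 + 0.51*a + 1.98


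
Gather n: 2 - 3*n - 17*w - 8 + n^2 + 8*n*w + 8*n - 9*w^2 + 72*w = n^2 + n*(8*w + 5) - 9*w^2 + 55*w - 6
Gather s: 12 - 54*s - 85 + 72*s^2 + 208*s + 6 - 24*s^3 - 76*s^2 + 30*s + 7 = -24*s^3 - 4*s^2 + 184*s - 60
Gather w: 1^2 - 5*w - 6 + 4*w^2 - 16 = 4*w^2 - 5*w - 21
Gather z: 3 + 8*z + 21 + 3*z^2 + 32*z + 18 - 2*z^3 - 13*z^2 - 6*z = -2*z^3 - 10*z^2 + 34*z + 42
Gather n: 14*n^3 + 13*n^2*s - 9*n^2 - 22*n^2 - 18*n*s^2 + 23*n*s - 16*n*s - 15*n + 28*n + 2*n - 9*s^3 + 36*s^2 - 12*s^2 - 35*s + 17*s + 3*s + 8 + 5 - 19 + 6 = 14*n^3 + n^2*(13*s - 31) + n*(-18*s^2 + 7*s + 15) - 9*s^3 + 24*s^2 - 15*s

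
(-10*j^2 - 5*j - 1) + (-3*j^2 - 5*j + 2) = -13*j^2 - 10*j + 1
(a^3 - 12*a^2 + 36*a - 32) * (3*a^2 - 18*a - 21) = 3*a^5 - 54*a^4 + 303*a^3 - 492*a^2 - 180*a + 672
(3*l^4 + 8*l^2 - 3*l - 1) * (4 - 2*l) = -6*l^5 + 12*l^4 - 16*l^3 + 38*l^2 - 10*l - 4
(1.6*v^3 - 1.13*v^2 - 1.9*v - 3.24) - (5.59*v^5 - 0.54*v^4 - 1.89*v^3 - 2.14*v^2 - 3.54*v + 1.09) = -5.59*v^5 + 0.54*v^4 + 3.49*v^3 + 1.01*v^2 + 1.64*v - 4.33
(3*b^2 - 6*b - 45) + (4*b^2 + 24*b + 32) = 7*b^2 + 18*b - 13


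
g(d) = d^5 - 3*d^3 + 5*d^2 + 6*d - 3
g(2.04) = 39.91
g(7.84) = 28525.37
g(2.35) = 71.45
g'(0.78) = 10.18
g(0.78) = 3.59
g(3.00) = 222.00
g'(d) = 5*d^4 - 9*d^2 + 10*d + 6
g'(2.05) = 76.98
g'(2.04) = 75.54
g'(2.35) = 132.29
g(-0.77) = -3.56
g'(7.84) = 18421.31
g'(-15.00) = 250956.00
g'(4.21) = 1459.30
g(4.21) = 1209.57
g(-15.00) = -748218.00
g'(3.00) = 360.00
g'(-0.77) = -5.28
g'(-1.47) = -4.80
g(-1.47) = 1.65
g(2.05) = 40.67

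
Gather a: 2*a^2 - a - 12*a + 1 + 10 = 2*a^2 - 13*a + 11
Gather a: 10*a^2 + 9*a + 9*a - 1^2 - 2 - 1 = 10*a^2 + 18*a - 4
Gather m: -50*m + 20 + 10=30 - 50*m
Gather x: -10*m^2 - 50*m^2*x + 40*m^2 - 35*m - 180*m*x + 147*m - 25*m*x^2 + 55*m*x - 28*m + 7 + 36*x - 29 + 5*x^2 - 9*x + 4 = 30*m^2 + 84*m + x^2*(5 - 25*m) + x*(-50*m^2 - 125*m + 27) - 18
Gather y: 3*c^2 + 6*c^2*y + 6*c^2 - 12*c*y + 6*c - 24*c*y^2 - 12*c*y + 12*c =9*c^2 - 24*c*y^2 + 18*c + y*(6*c^2 - 24*c)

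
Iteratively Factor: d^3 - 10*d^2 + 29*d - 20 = (d - 1)*(d^2 - 9*d + 20) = (d - 4)*(d - 1)*(d - 5)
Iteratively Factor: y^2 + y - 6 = (y + 3)*(y - 2)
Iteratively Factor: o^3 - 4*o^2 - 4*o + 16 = (o - 2)*(o^2 - 2*o - 8) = (o - 2)*(o + 2)*(o - 4)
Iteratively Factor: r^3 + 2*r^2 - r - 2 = (r + 1)*(r^2 + r - 2) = (r - 1)*(r + 1)*(r + 2)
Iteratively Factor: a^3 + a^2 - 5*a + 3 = (a + 3)*(a^2 - 2*a + 1) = (a - 1)*(a + 3)*(a - 1)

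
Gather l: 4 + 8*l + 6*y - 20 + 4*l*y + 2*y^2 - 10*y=l*(4*y + 8) + 2*y^2 - 4*y - 16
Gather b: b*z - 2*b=b*(z - 2)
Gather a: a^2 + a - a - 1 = a^2 - 1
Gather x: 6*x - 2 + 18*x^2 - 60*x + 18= 18*x^2 - 54*x + 16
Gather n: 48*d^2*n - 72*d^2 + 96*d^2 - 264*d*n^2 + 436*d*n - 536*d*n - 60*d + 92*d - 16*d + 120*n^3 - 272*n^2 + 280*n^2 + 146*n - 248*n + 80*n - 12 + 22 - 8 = 24*d^2 + 16*d + 120*n^3 + n^2*(8 - 264*d) + n*(48*d^2 - 100*d - 22) + 2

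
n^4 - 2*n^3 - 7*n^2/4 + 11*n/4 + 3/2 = (n - 2)*(n - 3/2)*(n + 1/2)*(n + 1)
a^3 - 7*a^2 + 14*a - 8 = (a - 4)*(a - 2)*(a - 1)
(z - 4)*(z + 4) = z^2 - 16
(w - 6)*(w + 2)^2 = w^3 - 2*w^2 - 20*w - 24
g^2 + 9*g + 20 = (g + 4)*(g + 5)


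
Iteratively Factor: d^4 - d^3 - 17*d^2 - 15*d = (d)*(d^3 - d^2 - 17*d - 15) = d*(d + 1)*(d^2 - 2*d - 15) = d*(d + 1)*(d + 3)*(d - 5)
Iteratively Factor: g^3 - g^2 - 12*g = (g + 3)*(g^2 - 4*g) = g*(g + 3)*(g - 4)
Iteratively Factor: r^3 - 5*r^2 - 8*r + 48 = (r + 3)*(r^2 - 8*r + 16) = (r - 4)*(r + 3)*(r - 4)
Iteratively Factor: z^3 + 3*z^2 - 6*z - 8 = (z + 1)*(z^2 + 2*z - 8) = (z - 2)*(z + 1)*(z + 4)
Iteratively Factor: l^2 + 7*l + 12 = (l + 4)*(l + 3)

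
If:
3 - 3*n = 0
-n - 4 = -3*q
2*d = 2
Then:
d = 1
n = 1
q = 5/3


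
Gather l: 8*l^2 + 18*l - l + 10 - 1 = 8*l^2 + 17*l + 9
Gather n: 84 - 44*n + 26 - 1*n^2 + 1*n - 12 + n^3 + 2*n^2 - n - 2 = n^3 + n^2 - 44*n + 96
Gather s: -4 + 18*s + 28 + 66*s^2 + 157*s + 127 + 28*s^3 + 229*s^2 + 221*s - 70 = 28*s^3 + 295*s^2 + 396*s + 81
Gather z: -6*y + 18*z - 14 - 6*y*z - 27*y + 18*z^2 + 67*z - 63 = -33*y + 18*z^2 + z*(85 - 6*y) - 77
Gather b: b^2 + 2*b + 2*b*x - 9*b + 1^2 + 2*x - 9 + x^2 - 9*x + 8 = b^2 + b*(2*x - 7) + x^2 - 7*x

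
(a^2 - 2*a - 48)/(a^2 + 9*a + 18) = (a - 8)/(a + 3)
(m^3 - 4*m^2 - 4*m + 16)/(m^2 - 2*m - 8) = m - 2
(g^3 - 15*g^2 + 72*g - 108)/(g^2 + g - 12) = (g^2 - 12*g + 36)/(g + 4)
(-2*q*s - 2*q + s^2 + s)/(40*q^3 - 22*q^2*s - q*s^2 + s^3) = (-s - 1)/(20*q^2 - q*s - s^2)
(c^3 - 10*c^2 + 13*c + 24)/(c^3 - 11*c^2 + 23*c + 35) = (c^2 - 11*c + 24)/(c^2 - 12*c + 35)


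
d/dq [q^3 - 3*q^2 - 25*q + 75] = 3*q^2 - 6*q - 25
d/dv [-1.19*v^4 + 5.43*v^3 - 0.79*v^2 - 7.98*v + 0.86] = -4.76*v^3 + 16.29*v^2 - 1.58*v - 7.98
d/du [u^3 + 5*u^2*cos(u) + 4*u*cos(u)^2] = -5*u^2*sin(u) + 3*u^2 - 4*u*sin(2*u) + 10*u*cos(u) + 4*cos(u)^2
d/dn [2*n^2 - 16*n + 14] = 4*n - 16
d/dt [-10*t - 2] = -10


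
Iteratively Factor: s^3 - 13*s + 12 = (s - 3)*(s^2 + 3*s - 4) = (s - 3)*(s - 1)*(s + 4)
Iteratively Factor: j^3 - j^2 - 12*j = (j)*(j^2 - j - 12) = j*(j - 4)*(j + 3)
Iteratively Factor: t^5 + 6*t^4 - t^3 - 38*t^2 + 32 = (t + 1)*(t^4 + 5*t^3 - 6*t^2 - 32*t + 32) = (t + 1)*(t + 4)*(t^3 + t^2 - 10*t + 8) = (t - 2)*(t + 1)*(t + 4)*(t^2 + 3*t - 4) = (t - 2)*(t - 1)*(t + 1)*(t + 4)*(t + 4)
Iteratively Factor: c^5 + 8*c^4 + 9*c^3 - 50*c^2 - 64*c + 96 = (c - 1)*(c^4 + 9*c^3 + 18*c^2 - 32*c - 96) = (c - 2)*(c - 1)*(c^3 + 11*c^2 + 40*c + 48) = (c - 2)*(c - 1)*(c + 4)*(c^2 + 7*c + 12) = (c - 2)*(c - 1)*(c + 4)^2*(c + 3)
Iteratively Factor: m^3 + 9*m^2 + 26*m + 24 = (m + 3)*(m^2 + 6*m + 8) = (m + 3)*(m + 4)*(m + 2)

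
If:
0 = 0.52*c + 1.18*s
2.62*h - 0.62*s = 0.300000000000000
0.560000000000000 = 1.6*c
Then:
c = 0.35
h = 0.08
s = -0.15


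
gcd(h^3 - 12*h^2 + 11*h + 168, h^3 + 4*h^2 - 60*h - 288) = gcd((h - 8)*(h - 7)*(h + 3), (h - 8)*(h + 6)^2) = h - 8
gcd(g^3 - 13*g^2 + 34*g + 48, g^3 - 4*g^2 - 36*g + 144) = g - 6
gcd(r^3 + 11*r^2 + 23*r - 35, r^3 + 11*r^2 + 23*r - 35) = r^3 + 11*r^2 + 23*r - 35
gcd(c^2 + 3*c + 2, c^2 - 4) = c + 2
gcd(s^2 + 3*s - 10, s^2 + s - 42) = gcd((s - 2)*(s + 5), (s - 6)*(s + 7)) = 1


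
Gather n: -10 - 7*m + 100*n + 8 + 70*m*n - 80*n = -7*m + n*(70*m + 20) - 2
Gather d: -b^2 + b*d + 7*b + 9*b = -b^2 + b*d + 16*b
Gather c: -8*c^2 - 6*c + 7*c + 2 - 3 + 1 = -8*c^2 + c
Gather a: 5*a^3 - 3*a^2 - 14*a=5*a^3 - 3*a^2 - 14*a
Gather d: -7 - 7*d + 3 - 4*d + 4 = -11*d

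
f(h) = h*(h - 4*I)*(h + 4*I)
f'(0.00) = 16.00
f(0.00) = 0.00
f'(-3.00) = 43.00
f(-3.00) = -75.00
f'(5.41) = 103.80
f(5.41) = 244.90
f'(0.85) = 18.17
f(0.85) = 14.21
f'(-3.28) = 48.28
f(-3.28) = -87.77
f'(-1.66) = 24.27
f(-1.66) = -31.13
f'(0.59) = 17.04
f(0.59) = 9.65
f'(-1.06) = 19.37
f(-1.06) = -18.15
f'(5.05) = 92.51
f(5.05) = 209.59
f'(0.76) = 17.73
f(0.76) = 12.60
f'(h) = h*(h - 4*I) + h*(h + 4*I) + (h - 4*I)*(h + 4*I) = 3*h^2 + 16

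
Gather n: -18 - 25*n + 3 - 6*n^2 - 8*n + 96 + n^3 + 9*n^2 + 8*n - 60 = n^3 + 3*n^2 - 25*n + 21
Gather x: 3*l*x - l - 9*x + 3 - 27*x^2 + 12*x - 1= -l - 27*x^2 + x*(3*l + 3) + 2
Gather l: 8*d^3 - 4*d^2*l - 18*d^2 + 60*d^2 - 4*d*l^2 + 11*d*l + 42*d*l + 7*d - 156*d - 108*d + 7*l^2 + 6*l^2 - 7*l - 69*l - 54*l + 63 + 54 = 8*d^3 + 42*d^2 - 257*d + l^2*(13 - 4*d) + l*(-4*d^2 + 53*d - 130) + 117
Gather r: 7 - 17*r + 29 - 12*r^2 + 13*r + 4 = -12*r^2 - 4*r + 40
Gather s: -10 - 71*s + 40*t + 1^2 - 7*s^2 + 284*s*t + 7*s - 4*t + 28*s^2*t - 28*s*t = s^2*(28*t - 7) + s*(256*t - 64) + 36*t - 9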